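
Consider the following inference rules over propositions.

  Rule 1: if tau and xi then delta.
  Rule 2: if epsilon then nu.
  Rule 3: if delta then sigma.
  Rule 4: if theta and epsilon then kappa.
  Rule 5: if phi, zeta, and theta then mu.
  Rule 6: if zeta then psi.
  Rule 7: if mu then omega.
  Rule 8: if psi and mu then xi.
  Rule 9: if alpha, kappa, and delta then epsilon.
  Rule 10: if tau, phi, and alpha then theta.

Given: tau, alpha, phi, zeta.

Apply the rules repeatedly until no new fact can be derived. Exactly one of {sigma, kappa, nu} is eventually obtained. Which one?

sigma

tau, phi, and alpha hold, so theta follows (Rule 10).
zeta holds, so psi follows (Rule 6).
phi, zeta, and theta hold, so mu follows (Rule 5).
From psi and mu, Rule 8 gives xi.
tau and xi hold, so delta follows (Rule 1).
delta holds, so sigma follows (Rule 3).
kappa would need theta and epsilon (Rule 4), but epsilon is never established. nu would need epsilon (Rule 2), but epsilon is never established.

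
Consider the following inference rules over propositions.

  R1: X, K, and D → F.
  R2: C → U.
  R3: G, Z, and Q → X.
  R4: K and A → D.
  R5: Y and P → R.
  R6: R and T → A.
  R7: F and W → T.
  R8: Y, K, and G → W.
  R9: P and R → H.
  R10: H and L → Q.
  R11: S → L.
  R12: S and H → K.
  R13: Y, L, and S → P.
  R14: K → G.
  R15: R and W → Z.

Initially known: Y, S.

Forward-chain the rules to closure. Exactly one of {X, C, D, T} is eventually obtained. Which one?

X

S holds, so L follows (R11).
Y, L, and S hold, so P follows (R13).
Y and P hold, so R follows (R5).
P and R hold, so H follows (R9).
S and H hold, so K follows (R12).
H and L hold, so Q follows (R10).
From K, R14 gives G.
From Y, K, and G, R8 gives W.
From R and W, R15 gives Z.
G, Z, and Q hold, so X follows (R3).
D would need K and A (R4), but A is never established. T would need F and W (R7), but F is never established. No rule produces C, and it is not given.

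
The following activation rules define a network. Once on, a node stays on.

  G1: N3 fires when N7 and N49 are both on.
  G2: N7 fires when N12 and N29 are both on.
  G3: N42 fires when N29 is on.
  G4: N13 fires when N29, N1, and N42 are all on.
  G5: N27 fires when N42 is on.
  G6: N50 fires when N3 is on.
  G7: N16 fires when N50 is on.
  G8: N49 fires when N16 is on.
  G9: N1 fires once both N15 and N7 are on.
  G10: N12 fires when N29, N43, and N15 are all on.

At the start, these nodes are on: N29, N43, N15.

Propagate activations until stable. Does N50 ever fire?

No

N50 would need N3 (G6), but N3 never turns on.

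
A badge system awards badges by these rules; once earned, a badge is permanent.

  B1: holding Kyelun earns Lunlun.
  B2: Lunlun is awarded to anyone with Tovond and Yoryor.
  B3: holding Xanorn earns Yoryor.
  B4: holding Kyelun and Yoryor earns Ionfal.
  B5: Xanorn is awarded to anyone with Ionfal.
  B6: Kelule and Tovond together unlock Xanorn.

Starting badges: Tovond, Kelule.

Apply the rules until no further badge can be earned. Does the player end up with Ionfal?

Ionfal would need Kyelun and Yoryor (B4), but Kyelun is never earned.

No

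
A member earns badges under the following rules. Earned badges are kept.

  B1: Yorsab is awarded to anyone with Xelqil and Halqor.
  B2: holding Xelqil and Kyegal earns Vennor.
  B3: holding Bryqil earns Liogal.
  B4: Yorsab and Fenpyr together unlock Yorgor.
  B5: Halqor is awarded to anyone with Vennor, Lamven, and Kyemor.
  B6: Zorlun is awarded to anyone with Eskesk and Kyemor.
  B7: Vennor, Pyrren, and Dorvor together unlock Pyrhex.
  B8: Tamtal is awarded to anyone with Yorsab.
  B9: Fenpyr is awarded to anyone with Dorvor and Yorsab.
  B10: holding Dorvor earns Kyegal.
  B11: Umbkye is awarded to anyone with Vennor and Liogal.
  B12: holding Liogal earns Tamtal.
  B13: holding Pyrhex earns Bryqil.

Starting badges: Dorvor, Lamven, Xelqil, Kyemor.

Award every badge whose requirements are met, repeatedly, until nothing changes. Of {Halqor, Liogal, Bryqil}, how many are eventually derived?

With Dorvor, Kyegal is earned (B10).
With Xelqil and Kyegal, Vennor is earned (B2).
With Vennor, Lamven, and Kyemor, Halqor is earned (B5).
Halqor: reached.
Liogal would need Bryqil (B3), but Bryqil is never earned.
Bryqil would need Pyrhex (B13), but Pyrhex is never earned.
Reached: Halqor — 1 of the 3.

1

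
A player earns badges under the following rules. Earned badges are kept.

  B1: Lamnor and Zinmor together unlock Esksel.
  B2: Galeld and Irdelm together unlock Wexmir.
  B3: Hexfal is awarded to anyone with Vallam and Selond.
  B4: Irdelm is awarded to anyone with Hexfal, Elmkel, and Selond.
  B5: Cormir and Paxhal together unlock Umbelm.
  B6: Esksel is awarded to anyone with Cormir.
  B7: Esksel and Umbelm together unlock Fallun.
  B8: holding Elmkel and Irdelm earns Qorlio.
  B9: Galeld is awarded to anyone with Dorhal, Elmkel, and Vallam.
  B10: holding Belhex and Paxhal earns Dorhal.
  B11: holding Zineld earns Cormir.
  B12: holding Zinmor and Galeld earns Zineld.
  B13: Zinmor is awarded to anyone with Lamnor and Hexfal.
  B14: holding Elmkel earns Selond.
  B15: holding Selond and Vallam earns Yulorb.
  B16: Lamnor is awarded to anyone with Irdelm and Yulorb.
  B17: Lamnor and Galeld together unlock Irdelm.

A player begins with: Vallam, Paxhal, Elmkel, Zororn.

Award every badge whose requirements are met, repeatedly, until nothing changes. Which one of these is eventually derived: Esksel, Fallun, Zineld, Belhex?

Esksel

With Elmkel, Selond is earned (B14).
With Vallam and Selond, Hexfal is earned (B3).
With Selond and Vallam, Yulorb is earned (B15).
With Hexfal, Elmkel, and Selond, Irdelm is earned (B4).
With Irdelm and Yulorb, Lamnor is earned (B16).
With Lamnor and Hexfal, Zinmor is earned (B13).
With Lamnor and Zinmor, Esksel is earned (B1).
Zineld would need Zinmor and Galeld (B12), but Galeld is never earned. No rule produces Belhex, and it is not given. Fallun would need Esksel and Umbelm (B7), but Umbelm is never earned.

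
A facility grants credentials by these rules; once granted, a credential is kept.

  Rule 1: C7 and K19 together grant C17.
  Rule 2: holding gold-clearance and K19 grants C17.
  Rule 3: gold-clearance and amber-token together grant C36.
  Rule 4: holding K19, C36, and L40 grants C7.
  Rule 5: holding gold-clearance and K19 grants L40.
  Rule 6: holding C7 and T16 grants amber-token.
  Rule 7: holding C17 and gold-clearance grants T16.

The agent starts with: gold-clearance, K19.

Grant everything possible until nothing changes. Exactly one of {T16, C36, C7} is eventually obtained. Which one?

T16

Holding gold-clearance and K19 grants C17 (Rule 2).
Holding C17 and gold-clearance grants T16 (Rule 7).
C7 would need K19, C36, and L40 (Rule 4), but C36 is never granted. C36 would need gold-clearance and amber-token (Rule 3), but amber-token is never granted.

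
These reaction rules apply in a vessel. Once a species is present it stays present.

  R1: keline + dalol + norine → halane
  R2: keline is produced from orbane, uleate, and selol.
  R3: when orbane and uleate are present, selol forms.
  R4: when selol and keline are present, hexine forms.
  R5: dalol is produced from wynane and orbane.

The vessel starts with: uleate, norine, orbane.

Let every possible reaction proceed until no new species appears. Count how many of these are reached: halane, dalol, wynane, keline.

1

orbane and uleate present → selol forms (R3).
orbane, uleate, and selol present → keline forms (R2).
halane would need keline, dalol, and norine (R1), but dalol never forms.
dalol would need wynane and orbane (R5), but wynane never forms.
No rule produces wynane, and it is not given.
keline: reached.
Reached: keline — 1 of the 4.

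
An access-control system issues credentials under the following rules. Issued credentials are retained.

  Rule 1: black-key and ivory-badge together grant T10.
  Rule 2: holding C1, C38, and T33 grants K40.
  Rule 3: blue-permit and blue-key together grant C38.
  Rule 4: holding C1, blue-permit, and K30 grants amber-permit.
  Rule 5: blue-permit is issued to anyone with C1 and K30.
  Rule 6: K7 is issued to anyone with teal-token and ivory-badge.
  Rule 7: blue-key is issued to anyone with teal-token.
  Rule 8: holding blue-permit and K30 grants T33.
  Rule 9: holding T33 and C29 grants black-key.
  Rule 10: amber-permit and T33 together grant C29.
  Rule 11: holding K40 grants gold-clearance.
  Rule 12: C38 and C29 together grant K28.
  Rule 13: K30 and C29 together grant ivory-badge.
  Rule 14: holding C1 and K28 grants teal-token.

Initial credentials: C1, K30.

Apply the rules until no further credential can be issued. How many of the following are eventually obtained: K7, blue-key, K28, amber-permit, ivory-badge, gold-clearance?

Holding C1 and K30 grants blue-permit (Rule 5).
Holding C1, blue-permit, and K30 grants amber-permit (Rule 4).
Holding blue-permit and K30 grants T33 (Rule 8).
Holding amber-permit and T33 grants C29 (Rule 10).
Holding K30 and C29 grants ivory-badge (Rule 13).
K7 would need teal-token and ivory-badge (Rule 6), but teal-token is never granted.
blue-key would need teal-token (Rule 7), but teal-token is never granted.
K28 would need C38 and C29 (Rule 12), but C38 is never granted.
amber-permit: reached.
ivory-badge: reached.
gold-clearance would need K40 (Rule 11), but K40 is never granted.
Reached: amber-permit and ivory-badge — 2 of the 6.

2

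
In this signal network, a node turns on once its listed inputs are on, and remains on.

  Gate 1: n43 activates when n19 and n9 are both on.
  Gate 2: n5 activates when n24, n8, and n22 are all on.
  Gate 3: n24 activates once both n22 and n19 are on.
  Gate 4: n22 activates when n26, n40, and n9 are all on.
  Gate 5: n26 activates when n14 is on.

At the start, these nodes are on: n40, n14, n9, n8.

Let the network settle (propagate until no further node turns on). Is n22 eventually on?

Yes

Gate 5: n14 on → n26 on.
Gate 4: n26, n40, and n9 on → n22 on.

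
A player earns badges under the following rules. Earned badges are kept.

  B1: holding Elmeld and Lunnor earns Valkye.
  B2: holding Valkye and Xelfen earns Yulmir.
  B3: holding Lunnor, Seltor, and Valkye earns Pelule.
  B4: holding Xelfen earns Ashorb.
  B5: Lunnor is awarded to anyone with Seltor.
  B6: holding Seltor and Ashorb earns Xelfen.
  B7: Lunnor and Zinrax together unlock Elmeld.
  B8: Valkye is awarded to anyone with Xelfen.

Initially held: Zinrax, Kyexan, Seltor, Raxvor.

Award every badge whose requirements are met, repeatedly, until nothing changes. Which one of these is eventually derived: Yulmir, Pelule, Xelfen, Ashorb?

With Seltor, Lunnor is earned (B5).
With Lunnor and Zinrax, Elmeld is earned (B7).
With Elmeld and Lunnor, Valkye is earned (B1).
With Lunnor, Seltor, and Valkye, Pelule is earned (B3).
Yulmir would need Valkye and Xelfen (B2), but Xelfen is never earned. Xelfen would need Seltor and Ashorb (B6), but Ashorb is never earned. Ashorb would need Xelfen (B4), but Xelfen is never earned.

Pelule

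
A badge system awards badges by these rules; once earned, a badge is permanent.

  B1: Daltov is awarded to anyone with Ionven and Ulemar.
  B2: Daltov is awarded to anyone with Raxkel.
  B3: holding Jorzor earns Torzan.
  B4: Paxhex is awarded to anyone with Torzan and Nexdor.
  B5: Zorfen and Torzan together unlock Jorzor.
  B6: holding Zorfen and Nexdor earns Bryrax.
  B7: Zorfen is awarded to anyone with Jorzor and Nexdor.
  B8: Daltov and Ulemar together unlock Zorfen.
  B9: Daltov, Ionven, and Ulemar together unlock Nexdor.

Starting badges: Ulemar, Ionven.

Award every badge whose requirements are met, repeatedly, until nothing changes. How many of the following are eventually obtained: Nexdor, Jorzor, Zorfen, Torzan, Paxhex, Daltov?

With Ionven and Ulemar, Daltov is earned (B1).
With Daltov, Ionven, and Ulemar, Nexdor is earned (B9).
With Daltov and Ulemar, Zorfen is earned (B8).
Nexdor: reached.
Jorzor would need Zorfen and Torzan (B5), but Torzan is never earned.
Zorfen: reached.
Torzan would need Jorzor (B3), but Jorzor is never earned.
Paxhex would need Torzan and Nexdor (B4), but Torzan is never earned.
Daltov: reached.
Reached: Nexdor, Zorfen, and Daltov — 3 of the 6.

3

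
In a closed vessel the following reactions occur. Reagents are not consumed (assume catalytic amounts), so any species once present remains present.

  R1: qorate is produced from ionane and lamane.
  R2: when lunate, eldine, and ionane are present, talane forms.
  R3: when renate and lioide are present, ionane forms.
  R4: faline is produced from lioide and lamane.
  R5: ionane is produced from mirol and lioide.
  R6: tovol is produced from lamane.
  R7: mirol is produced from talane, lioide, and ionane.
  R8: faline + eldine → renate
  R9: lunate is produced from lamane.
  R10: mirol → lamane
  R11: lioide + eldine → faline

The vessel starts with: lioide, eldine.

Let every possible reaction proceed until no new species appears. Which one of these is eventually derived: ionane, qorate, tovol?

lioide and eldine present → faline forms (R11).
faline and eldine present → renate forms (R8).
renate and lioide present → ionane forms (R3).
qorate would need ionane and lamane (R1), but lamane never forms. tovol would need lamane (R6), but lamane never forms.

ionane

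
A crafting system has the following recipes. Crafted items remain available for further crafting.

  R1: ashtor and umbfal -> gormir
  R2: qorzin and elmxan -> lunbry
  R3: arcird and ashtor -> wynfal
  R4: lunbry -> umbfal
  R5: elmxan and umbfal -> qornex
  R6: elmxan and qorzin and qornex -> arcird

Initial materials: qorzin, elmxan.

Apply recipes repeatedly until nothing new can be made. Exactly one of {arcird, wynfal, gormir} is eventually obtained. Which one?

arcird

qorzin and elmxan -> lunbry (R2).
lunbry -> umbfal (R4).
Using R5, elmxan and umbfal make qornex.
Using R6, elmxan, qorzin, and qornex make arcird.
gormir would need ashtor and umbfal (R1), but ashtor is never obtained. wynfal would need arcird and ashtor (R3), but ashtor is never obtained.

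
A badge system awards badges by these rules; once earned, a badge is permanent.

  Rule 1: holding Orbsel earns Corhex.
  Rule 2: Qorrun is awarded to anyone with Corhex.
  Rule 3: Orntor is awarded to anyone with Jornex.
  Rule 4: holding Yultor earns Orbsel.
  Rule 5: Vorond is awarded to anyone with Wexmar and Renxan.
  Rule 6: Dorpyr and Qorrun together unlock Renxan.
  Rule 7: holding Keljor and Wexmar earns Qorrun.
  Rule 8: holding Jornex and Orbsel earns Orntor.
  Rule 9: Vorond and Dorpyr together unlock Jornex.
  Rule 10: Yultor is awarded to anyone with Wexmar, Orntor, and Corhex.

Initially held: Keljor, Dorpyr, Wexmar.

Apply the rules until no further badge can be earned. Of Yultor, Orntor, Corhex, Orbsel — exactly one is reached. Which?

With Keljor and Wexmar, Qorrun is earned (Rule 7).
With Dorpyr and Qorrun, Renxan is earned (Rule 6).
With Wexmar and Renxan, Vorond is earned (Rule 5).
With Vorond and Dorpyr, Jornex is earned (Rule 9).
With Jornex, Orntor is earned (Rule 3).
Yultor would need Wexmar, Orntor, and Corhex (Rule 10), but Corhex is never earned. Corhex would need Orbsel (Rule 1), but Orbsel is never earned. Orbsel would need Yultor (Rule 4), but Yultor is never earned.

Orntor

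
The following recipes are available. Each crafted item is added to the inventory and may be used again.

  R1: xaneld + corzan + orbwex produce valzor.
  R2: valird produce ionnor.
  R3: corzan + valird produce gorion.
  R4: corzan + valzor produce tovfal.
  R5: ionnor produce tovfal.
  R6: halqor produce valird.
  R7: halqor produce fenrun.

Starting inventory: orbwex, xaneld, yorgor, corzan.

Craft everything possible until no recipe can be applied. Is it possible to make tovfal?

Yes

Using R1, xaneld, corzan, and orbwex make valzor.
corzan + valzor → tovfal (R4).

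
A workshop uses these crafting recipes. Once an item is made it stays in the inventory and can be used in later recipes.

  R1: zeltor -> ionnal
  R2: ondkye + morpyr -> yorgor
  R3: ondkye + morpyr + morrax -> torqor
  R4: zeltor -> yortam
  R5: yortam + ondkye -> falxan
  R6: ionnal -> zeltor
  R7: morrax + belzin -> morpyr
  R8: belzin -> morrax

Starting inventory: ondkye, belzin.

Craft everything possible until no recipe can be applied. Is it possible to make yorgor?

Using R8, belzin makes morrax.
morrax + belzin -> morpyr (R7).
ondkye + morpyr -> yorgor (R2).

Yes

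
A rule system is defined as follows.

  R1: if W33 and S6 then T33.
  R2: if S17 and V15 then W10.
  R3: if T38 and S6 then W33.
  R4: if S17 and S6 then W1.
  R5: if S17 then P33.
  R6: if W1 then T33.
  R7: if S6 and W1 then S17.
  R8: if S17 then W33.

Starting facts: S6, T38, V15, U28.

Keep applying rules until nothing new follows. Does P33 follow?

No

P33 would need S17 (R5), but S17 is never established.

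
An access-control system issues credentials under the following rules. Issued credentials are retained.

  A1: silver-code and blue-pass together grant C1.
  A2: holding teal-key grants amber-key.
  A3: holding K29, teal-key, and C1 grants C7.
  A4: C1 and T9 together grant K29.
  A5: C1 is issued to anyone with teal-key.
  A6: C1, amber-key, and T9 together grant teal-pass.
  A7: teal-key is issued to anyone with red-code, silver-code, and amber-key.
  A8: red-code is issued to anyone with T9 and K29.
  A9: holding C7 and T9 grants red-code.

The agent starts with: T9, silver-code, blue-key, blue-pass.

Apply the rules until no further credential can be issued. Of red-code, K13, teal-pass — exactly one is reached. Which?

Holding silver-code and blue-pass grants C1 (A1).
Holding C1 and T9 grants K29 (A4).
Holding T9 and K29 grants red-code (A8).
teal-pass would need C1, amber-key, and T9 (A6), but amber-key is never granted. No rule produces K13, and it is not given.

red-code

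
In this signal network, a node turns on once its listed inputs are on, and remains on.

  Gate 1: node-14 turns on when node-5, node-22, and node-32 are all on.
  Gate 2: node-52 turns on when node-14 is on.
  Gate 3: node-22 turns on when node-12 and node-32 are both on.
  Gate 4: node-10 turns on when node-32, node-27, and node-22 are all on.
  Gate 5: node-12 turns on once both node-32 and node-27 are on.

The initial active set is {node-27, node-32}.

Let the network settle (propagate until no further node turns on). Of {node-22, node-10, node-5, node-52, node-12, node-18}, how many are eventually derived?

3

Gate 5: node-32 and node-27 on → node-12 on.
Gate 3: node-12 and node-32 on → node-22 on.
Gate 4: node-32, node-27, and node-22 on → node-10 on.
node-22: reached.
node-10: reached.
No rule produces node-5, and it is not given.
node-52 would need node-14 (Gate 2), but node-14 never turns on.
node-12: reached.
No rule produces node-18, and it is not given.
Reached: node-22, node-10, and node-12 — 3 of the 6.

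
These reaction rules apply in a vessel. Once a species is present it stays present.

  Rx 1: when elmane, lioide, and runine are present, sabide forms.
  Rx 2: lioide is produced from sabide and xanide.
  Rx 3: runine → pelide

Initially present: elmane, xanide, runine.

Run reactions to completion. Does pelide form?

runine present → pelide forms (Rx 3).

Yes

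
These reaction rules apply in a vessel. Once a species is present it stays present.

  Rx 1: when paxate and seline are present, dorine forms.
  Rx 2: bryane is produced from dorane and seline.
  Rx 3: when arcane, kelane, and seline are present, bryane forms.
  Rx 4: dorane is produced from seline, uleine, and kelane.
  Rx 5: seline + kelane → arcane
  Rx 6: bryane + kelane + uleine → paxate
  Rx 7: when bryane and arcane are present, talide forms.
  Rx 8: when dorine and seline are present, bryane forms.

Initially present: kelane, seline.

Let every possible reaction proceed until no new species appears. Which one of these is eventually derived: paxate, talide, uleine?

seline and kelane present → arcane forms (Rx 5).
arcane, kelane, and seline present → bryane forms (Rx 3).
bryane and arcane present → talide forms (Rx 7).
No rule produces uleine, and it is not given. paxate would need bryane, kelane, and uleine (Rx 6), but uleine never forms.

talide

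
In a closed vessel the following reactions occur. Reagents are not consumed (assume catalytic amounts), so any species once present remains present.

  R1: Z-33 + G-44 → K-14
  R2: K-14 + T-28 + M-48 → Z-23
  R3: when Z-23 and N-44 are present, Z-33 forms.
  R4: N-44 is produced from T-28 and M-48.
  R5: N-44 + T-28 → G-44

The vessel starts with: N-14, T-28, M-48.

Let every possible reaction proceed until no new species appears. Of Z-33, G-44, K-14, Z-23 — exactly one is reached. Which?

T-28 and M-48 present → N-44 forms (R4).
N-44 and T-28 present → G-44 forms (R5).
Z-33 would need Z-23 and N-44 (R3), but Z-23 never forms. K-14 would need Z-33 and G-44 (R1), but Z-33 never forms. Z-23 would need K-14, T-28, and M-48 (R2), but K-14 never forms.

G-44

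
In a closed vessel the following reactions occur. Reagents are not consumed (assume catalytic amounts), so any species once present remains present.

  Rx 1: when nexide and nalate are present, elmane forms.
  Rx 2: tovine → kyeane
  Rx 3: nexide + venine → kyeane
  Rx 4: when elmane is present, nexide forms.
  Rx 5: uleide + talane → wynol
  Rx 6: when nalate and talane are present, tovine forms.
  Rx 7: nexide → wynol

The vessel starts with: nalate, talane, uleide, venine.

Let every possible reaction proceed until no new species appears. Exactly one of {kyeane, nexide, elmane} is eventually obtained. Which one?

kyeane

nalate and talane present → tovine forms (Rx 6).
tovine present → kyeane forms (Rx 2).
nexide would need elmane (Rx 4), but elmane never forms. elmane would need nexide and nalate (Rx 1), but nexide never forms.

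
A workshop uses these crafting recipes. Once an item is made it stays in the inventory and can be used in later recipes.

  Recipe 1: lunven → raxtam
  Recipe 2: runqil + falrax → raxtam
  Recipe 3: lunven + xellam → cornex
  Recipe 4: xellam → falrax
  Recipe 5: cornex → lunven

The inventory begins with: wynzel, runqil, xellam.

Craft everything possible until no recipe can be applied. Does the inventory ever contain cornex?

cornex would need lunven and xellam (Recipe 3), but lunven is never obtained.

No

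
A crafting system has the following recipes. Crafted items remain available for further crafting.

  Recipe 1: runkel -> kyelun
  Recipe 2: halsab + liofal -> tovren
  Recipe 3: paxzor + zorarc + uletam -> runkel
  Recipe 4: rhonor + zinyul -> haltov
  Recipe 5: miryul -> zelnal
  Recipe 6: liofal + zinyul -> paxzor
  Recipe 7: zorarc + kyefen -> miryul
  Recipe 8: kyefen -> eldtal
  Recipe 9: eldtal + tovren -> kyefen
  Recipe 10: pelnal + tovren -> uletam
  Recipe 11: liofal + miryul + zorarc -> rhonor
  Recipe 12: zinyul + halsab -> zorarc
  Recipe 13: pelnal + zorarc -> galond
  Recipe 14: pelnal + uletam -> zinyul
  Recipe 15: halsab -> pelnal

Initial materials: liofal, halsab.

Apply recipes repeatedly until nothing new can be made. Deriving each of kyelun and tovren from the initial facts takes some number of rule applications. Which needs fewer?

tovren: Using Recipe 2, halsab and liofal make tovren. [1 rule application]
kyelun: Using Recipe 15, halsab makes pelnal. Using Recipe 2, halsab and liofal make tovren. Using Recipe 10, pelnal and tovren make uletam. Using Recipe 14, pelnal and uletam make zinyul. Using Recipe 12, zinyul and halsab make zorarc. Using Recipe 6, liofal and zinyul make paxzor. Using Recipe 3, paxzor, zorarc, and uletam make runkel. runkel -> kyelun (Recipe 1). [8 rule applications]
tovren needs fewer.

tovren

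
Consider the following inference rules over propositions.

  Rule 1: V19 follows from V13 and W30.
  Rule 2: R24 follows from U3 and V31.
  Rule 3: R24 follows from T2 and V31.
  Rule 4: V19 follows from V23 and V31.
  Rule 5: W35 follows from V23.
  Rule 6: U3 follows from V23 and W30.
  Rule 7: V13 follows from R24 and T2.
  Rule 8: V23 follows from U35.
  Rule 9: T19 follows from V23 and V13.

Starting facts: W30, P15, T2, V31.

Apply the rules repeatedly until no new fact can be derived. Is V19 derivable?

From T2 and V31, Rule 3 gives R24.
From R24 and T2, Rule 7 gives V13.
From V13 and W30, Rule 1 gives V19.

Yes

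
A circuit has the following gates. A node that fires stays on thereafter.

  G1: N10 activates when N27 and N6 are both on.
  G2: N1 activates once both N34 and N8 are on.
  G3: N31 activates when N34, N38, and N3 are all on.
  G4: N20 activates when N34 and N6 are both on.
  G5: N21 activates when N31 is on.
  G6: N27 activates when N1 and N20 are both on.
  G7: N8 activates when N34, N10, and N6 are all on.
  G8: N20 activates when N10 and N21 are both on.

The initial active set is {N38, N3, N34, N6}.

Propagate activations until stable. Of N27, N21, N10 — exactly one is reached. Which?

N21

N34, N38, and N3 are on, so N31 activates (G3).
G5: N31 on → N21 on.
N27 would need N1 and N20 (G6), but N1 never turns on. N10 would need N27 and N6 (G1), but N27 never turns on.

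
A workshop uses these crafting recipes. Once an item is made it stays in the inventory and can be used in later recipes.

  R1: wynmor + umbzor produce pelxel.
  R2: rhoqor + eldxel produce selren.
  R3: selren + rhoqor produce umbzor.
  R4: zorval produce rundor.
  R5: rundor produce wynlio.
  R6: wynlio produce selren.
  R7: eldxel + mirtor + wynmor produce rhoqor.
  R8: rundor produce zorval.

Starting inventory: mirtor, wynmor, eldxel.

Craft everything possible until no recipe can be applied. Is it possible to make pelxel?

Yes

eldxel + mirtor + wynmor → rhoqor (R7).
Using R2, rhoqor and eldxel make selren.
Using R3, selren and rhoqor make umbzor.
wynmor + umbzor → pelxel (R1).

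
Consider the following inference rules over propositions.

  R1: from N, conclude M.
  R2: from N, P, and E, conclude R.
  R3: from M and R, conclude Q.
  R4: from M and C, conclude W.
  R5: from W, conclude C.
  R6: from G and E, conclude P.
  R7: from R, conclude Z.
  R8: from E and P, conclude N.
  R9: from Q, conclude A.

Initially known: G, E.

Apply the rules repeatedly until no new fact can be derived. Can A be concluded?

Yes

G and E hold, so P follows (R6).
From E and P, R8 gives N.
From N, P, and E, R2 gives R.
N holds, so M follows (R1).
M and R hold, so Q follows (R3).
Q holds, so A follows (R9).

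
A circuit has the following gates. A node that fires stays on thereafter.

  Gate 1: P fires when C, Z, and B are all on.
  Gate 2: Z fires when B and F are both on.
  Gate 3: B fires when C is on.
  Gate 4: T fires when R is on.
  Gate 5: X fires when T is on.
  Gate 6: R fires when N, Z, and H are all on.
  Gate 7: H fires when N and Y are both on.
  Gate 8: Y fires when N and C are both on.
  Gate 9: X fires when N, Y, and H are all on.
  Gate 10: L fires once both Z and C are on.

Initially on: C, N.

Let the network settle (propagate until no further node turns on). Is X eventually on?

Yes

N and C are on, so Y fires (Gate 8).
Gate 7: N and Y on → H on.
Gate 9: N, Y, and H on → X on.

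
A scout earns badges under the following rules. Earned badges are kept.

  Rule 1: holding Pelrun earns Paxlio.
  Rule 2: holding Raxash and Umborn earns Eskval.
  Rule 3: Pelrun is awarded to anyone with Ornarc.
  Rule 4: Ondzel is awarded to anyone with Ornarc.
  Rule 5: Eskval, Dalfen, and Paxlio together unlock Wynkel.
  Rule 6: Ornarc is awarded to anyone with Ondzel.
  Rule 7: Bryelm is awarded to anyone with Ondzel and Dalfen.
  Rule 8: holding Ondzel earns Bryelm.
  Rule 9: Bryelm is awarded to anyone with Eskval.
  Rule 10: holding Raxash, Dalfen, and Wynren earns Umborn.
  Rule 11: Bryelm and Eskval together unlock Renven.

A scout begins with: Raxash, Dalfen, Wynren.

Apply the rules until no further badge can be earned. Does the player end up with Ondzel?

Ondzel would need Ornarc (Rule 4), but Ornarc is never earned.

No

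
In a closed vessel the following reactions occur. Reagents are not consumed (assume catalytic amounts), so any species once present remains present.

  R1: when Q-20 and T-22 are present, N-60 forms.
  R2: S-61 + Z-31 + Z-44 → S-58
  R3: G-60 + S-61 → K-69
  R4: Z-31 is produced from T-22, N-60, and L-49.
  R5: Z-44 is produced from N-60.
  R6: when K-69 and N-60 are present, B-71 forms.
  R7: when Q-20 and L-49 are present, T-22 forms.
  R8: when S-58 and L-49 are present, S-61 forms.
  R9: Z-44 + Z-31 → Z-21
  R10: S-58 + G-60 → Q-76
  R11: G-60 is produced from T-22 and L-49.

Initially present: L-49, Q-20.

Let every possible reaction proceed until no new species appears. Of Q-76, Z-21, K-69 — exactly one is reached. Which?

Q-20 and L-49 present → T-22 forms (R7).
Q-20 and T-22 present → N-60 forms (R1).
T-22, N-60, and L-49 present → Z-31 forms (R4).
N-60 present → Z-44 forms (R5).
Z-44 and Z-31 present → Z-21 forms (R9).
K-69 would need G-60 and S-61 (R3), but S-61 never forms. Q-76 would need S-58 and G-60 (R10), but S-58 never forms.

Z-21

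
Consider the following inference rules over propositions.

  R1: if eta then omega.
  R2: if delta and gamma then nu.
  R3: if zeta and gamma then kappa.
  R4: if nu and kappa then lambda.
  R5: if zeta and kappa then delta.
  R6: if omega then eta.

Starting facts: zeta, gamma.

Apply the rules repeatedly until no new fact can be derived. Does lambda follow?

From zeta and gamma, R3 gives kappa.
From zeta and kappa, R5 gives delta.
From delta and gamma, R2 gives nu.
nu and kappa hold, so lambda follows (R4).

Yes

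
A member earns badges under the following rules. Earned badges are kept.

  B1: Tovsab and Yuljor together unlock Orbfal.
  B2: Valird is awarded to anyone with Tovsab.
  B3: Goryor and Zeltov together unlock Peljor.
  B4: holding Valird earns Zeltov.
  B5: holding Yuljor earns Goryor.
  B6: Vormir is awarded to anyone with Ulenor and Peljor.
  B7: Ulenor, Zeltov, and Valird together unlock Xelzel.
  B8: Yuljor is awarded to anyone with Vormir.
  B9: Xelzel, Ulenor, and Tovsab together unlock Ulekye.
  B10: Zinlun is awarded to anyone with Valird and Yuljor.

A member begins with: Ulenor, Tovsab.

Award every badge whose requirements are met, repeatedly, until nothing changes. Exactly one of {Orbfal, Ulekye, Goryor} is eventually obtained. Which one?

Ulekye

With Tovsab, Valird is earned (B2).
With Valird, Zeltov is earned (B4).
With Ulenor, Zeltov, and Valird, Xelzel is earned (B7).
With Xelzel, Ulenor, and Tovsab, Ulekye is earned (B9).
Orbfal would need Tovsab and Yuljor (B1), but Yuljor is never earned. Goryor would need Yuljor (B5), but Yuljor is never earned.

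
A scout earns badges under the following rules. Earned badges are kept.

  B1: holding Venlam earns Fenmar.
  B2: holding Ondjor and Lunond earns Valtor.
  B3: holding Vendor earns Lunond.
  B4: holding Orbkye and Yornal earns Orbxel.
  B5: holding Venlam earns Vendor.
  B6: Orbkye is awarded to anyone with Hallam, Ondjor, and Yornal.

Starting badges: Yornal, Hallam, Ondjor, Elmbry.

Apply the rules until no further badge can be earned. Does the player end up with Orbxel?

With Hallam, Ondjor, and Yornal, Orbkye is earned (B6).
With Orbkye and Yornal, Orbxel is earned (B4).

Yes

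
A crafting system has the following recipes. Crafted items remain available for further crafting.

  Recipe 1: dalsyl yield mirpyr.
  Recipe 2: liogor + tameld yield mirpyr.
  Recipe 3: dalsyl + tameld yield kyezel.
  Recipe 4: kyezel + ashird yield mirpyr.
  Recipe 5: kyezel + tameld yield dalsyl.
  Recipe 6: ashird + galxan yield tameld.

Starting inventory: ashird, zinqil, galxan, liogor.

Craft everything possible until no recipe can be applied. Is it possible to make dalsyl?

dalsyl would need kyezel and tameld (Recipe 5), but kyezel is never obtained.

No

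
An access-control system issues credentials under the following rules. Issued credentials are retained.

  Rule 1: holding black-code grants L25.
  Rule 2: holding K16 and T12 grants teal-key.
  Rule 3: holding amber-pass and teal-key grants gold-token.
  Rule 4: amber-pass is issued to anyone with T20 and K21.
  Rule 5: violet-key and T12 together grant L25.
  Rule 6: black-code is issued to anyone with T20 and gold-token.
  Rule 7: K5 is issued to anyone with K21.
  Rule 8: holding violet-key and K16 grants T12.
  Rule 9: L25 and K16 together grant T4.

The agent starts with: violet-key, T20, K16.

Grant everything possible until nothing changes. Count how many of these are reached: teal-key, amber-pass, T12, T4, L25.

4

Holding violet-key and K16 grants T12 (Rule 8).
Holding violet-key and T12 grants L25 (Rule 5).
Holding K16 and T12 grants teal-key (Rule 2).
Holding L25 and K16 grants T4 (Rule 9).
teal-key: reached.
amber-pass would need T20 and K21 (Rule 4), but K21 is never granted.
T12: reached.
T4: reached.
L25: reached.
Reached: teal-key, T12, T4, and L25 — 4 of the 5.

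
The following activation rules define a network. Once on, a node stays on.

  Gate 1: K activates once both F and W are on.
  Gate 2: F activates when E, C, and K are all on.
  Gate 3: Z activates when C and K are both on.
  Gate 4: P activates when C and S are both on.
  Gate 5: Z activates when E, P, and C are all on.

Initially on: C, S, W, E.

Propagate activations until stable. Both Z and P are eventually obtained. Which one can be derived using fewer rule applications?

P: C and S are on, so P activates (Gate 4). [1 rule application]
Z: Gate 4: C and S on → P on. E, P, and C are on, so Z activates (Gate 5). [2 rule applications]
P needs fewer.

P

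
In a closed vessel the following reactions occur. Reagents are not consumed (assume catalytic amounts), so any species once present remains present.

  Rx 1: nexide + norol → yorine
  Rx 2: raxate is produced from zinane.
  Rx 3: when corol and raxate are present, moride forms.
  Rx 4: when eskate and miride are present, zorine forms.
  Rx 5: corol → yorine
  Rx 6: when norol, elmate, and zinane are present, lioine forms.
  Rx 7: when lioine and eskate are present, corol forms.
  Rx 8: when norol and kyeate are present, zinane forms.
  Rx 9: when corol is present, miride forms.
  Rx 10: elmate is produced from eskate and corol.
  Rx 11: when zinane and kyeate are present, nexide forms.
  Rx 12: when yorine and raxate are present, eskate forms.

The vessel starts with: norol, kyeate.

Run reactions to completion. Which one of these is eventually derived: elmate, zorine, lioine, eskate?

norol and kyeate present → zinane forms (Rx 8).
zinane present → raxate forms (Rx 2).
zinane and kyeate present → nexide forms (Rx 11).
nexide and norol present → yorine forms (Rx 1).
yorine and raxate present → eskate forms (Rx 12).
elmate would need eskate and corol (Rx 10), but corol never forms. zorine would need eskate and miride (Rx 4), but miride never forms. lioine would need norol, elmate, and zinane (Rx 6), but elmate never forms.

eskate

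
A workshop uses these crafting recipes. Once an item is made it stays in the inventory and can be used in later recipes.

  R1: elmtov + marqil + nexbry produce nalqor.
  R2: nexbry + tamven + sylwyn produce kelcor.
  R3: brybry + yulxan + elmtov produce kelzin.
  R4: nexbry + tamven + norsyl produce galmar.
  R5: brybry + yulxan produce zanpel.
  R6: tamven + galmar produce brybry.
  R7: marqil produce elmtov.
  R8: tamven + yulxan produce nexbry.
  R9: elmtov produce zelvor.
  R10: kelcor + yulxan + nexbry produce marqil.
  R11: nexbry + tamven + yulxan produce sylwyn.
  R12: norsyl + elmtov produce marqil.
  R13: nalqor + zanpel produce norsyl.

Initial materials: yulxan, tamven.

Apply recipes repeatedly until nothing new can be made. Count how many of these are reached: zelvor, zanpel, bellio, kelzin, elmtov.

2

tamven + yulxan → nexbry (R8).
nexbry + tamven + yulxan → sylwyn (R11).
nexbry + tamven + sylwyn → kelcor (R2).
kelcor + yulxan + nexbry → marqil (R10).
marqil → elmtov (R7).
elmtov → zelvor (R9).
zelvor: reached.
zanpel would need brybry and yulxan (R5), but brybry is never obtained.
No rule produces bellio, and it is not given.
kelzin would need brybry, yulxan, and elmtov (R3), but brybry is never obtained.
elmtov: reached.
Reached: zelvor and elmtov — 2 of the 5.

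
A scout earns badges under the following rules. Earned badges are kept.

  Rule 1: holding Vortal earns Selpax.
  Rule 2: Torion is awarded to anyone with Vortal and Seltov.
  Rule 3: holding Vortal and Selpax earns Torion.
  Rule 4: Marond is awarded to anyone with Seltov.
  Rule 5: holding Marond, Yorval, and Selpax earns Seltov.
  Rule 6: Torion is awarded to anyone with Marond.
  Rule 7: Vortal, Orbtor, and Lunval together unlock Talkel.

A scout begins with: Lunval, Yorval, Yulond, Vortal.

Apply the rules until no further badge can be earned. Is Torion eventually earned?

With Vortal, Selpax is earned (Rule 1).
With Vortal and Selpax, Torion is earned (Rule 3).

Yes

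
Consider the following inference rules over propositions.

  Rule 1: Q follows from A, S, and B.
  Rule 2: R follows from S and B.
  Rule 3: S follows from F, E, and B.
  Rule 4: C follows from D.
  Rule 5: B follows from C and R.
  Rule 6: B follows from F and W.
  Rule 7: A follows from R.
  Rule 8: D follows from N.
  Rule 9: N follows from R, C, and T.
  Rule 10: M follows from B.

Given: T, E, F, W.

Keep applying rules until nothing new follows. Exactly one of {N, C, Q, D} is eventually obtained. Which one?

Q

F and W hold, so B follows (Rule 6).
F, E, and B hold, so S follows (Rule 3).
From S and B, Rule 2 gives R.
From R, Rule 7 gives A.
A, S, and B hold, so Q follows (Rule 1).
D would need N (Rule 8), but N is never established. C would need D (Rule 4), but D is never established. N would need R, C, and T (Rule 9), but C is never established.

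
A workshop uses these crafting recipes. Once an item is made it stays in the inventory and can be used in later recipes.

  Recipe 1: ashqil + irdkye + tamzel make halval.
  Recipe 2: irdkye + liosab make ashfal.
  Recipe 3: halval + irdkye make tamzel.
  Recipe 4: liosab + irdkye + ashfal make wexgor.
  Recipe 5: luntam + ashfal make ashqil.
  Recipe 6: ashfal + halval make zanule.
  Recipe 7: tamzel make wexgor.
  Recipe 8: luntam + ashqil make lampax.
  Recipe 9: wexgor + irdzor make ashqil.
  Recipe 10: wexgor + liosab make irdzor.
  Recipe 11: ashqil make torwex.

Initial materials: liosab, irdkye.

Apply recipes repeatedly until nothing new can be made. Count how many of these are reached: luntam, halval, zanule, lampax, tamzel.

0

No rule produces luntam, and it is not given.
halval would need ashqil, irdkye, and tamzel (Recipe 1), but tamzel is never obtained.
zanule would need ashfal and halval (Recipe 6), but halval is never obtained.
lampax would need luntam and ashqil (Recipe 8), but luntam is never obtained.
tamzel would need halval and irdkye (Recipe 3), but halval is never obtained.
None of the 5 are reached.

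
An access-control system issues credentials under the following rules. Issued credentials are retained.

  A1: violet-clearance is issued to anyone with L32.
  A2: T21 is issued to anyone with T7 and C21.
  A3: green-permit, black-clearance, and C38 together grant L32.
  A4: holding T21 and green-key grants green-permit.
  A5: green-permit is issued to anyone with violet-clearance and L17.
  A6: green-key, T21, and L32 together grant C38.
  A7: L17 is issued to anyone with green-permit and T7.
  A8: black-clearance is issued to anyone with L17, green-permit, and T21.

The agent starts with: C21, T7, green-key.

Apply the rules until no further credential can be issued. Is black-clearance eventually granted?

Yes

Holding T7 and C21 grants T21 (A2).
Holding T21 and green-key grants green-permit (A4).
Holding green-permit and T7 grants L17 (A7).
Holding L17, green-permit, and T21 grants black-clearance (A8).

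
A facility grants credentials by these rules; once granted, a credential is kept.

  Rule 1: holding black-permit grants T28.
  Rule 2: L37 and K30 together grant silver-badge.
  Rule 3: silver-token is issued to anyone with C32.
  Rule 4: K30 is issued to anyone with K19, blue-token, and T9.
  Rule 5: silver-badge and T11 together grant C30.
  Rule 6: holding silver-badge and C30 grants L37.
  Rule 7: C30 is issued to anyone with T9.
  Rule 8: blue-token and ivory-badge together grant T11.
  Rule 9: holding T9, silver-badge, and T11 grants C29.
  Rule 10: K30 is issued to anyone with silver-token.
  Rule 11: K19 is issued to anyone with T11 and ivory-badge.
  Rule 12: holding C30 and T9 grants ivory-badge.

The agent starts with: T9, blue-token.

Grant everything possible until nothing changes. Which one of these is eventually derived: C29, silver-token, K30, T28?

Holding T9 grants C30 (Rule 7).
Holding C30 and T9 grants ivory-badge (Rule 12).
Holding blue-token and ivory-badge grants T11 (Rule 8).
Holding T11 and ivory-badge grants K19 (Rule 11).
Holding K19, blue-token, and T9 grants K30 (Rule 4).
C29 would need T9, silver-badge, and T11 (Rule 9), but silver-badge is never granted. silver-token would need C32 (Rule 3), but C32 is never granted. T28 would need black-permit (Rule 1), but black-permit is never granted.

K30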